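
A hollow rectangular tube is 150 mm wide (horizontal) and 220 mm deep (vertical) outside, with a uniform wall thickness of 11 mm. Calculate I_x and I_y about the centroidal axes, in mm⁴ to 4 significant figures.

I_x ≈ 5.030 × 10⁷ mm⁴, I_y ≈ 2.727 × 10⁷ mm⁴

Break the section into simple shapes (no overlaps), measuring from the bottom-left corner of the bounding box.
Outer rectangle: 150 × 220, A = 33 000 mm², y = 110 mm, Ī = 133 100 000 mm⁴.
Inner void (subtracted): 128 × 198, A = 25 344 mm², y = 110 mm, Ī = 82 798 848 mm⁴.
By symmetry the centroid is at mid-height, ȳ = 110 mm.
All pieces are centred on the centroidal x-axis, so I = ΣĪ (holes subtracted) = 50 301 152 mm⁴.
Repeating about the centroidal y-axis gives I_y = 27 271 992 mm⁴.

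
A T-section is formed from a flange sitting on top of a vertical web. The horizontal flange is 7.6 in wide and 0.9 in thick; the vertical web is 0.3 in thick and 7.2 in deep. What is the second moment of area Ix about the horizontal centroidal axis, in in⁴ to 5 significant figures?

Ix ≈ 36.719 in⁴

Break the section into simple shapes (no overlaps), measuring from the bottom-left corner of the bounding box.
Flange: 7.6 × 0.9, A = 6.84 in², y = 7.65 in, Ī = 0.4617 in⁴.
Web: 0.3 × 7.2, A = 2.16 in², y = 3.6 in, Ī = 9.3312 in⁴.
Centroid: ȳ = ΣA·y / ΣA = 6.678 in.
Transfer each piece to the horizontal centroidal axis using Ī + A·d² with d = y − 6.678:
  flange: d = 0.972 in → contributes +6.924023 in⁴
  web: d = -3.078 in → contributes +29.79522 in⁴
Total I = 36.71924 in⁴.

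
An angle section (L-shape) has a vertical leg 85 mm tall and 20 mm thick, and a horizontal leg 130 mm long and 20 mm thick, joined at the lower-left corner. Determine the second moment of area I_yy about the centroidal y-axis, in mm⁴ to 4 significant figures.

Split into non-overlapping primitives; take the origin at the lower-left of the bounding box.
Vertical leg: 20 × 85, A = 1 700 mm², x = 10 mm, Ī = 56666.7 mm⁴.
Horizontal leg (remainder): 110 × 20, A = 2 200 mm², x = 75 mm, Ī = 2 218 333 mm⁴.
Centroid: x̄ = ΣA·x / ΣA = 46.6667 mm.
Transfer each piece to the centroidal y-axis using Ī + A·d² with d = x − 46.6667:
  vertical leg: d = -36.6667 mm → contributes +2 342 222 mm⁴
  horizontal leg (remainder): d = 28.3333 mm → contributes +3 984 444 mm⁴
Total I = 6 326 667 mm⁴.

I_yy ≈ 6.327 × 10⁶ mm⁴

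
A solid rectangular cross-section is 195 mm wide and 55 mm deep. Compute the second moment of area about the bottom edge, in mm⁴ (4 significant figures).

I_base ≈ 1.081 × 10⁷ mm⁴

The section: 195 × 55, A = 10 725 mm², y = 27.5 mm, Ī = 2 703 594 mm⁴.
Transfer it to the bottom edge using Ī + A·d² with d = y − 0:
  the section: d = 27.5 mm → contributes +10 814 375 mm⁴
Total I = 10 814 375 mm⁴.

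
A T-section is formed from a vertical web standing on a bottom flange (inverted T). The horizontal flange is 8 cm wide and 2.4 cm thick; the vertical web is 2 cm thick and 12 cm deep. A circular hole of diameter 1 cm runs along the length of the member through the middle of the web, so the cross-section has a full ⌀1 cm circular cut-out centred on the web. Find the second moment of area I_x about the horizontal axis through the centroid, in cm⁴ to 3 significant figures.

I_x ≈ 842 cm⁴

Split into non-overlapping primitives; take the origin at the lower-left of the bounding box.
Flange: 8 × 2.4, A = 19.2 cm², y = 1.2 cm, Ī = 9.216 cm⁴.
Web: 2 × 12, A = 24 cm², y = 8.4 cm, Ī = 288 cm⁴.
Hole (subtracted): ⌀1, A = 0.7854 cm², y = 8.4 cm, Ī = 0.049087 cm⁴.
Centroid: ȳ = ΣA·y / ΣA = 5.1407 cm.
Transfer each piece to the horizontal axis through the centroid using Ī + A·d² with d = y − 5.1407:
  flange: d = -3.9407 cm → contributes +307.38 cm⁴
  web: d = 3.2593 cm → contributes +542.95 cm⁴
  hole: d = 3.2593 cm → contributes −8.3922 cm⁴
Total I = 841.94 cm⁴.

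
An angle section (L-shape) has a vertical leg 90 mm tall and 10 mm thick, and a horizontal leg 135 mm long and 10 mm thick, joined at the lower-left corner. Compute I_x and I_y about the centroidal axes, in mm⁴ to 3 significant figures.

Treat the section as a set of non-overlapping primitives; coordinates are from the bounding-box lower-left.
Vertical leg: 10 × 90, A = 900 mm², y = 45 mm, Ī = 607 500 mm⁴.
Horizontal leg (remainder): 125 × 10, A = 1 250 mm², y = 5 mm, Ī = 10 417 mm⁴.
Centroid: ȳ = ΣA·y / ΣA = 21.744 mm.
Transfer each piece to the centroidal x-axis using Ī + A·d² with d = y − 21.744:
  vertical leg: d = 23.256 mm → contributes +1 094 250 mm⁴
  horizontal leg (remainder): d = -16.744 mm → contributes +360 876 mm⁴
Total I = 1 455 126 mm⁴.
For the y-axis: x̄ = 44.244 mm.
Repeating about the centroidal y-axis gives I_y = 4 019 188 mm⁴.

I_x ≈ 1.46 × 10⁶ mm⁴, I_y ≈ 4.02 × 10⁶ mm⁴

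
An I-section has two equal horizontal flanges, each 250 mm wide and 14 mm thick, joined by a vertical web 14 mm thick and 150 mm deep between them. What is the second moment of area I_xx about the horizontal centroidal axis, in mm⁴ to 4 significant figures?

Treat the section as a set of non-overlapping primitives; coordinates are from the bounding-box lower-left.
Bottom flange: 250 × 14, A = 3 500 mm², y = 7 mm, Ī = 57166.7 mm⁴.
Web: 14 × 150, A = 2 100 mm², y = 89 mm, Ī = 3 937 500 mm⁴.
Top flange: 250 × 14, A = 3 500 mm², y = 171 mm, Ī = 57166.7 mm⁴.
By symmetry the centroid is at mid-height, ȳ = 89 mm.
Transfer each piece to the horizontal centroidal axis using Ī + A·d² with d = y − 89:
  bottom flange: d = -82 mm → contributes +23 591 167 mm⁴
  web: d = 0 mm → contributes +3 937 500 mm⁴
  top flange: d = 82 mm → contributes +23 591 167 mm⁴
Total I = 51 119 833 mm⁴.

I_xx ≈ 5.112 × 10⁷ mm⁴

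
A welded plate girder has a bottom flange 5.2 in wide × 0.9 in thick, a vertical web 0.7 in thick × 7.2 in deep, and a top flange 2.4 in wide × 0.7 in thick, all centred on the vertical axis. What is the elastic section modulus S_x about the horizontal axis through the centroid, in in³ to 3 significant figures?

Decompose the section into non-overlapping parts with the origin at the bottom-left of its bounding rectangle.
Bottom plate: 5.2 × 0.9, A = 4.68 in², y = 0.45 in, Ī = 0.3159 in⁴.
Web plate: 0.7 × 7.2, A = 5.04 in², y = 4.5 in, Ī = 21.773 in⁴.
Top plate: 2.4 × 0.7, A = 1.68 in², y = 8.45 in, Ī = 0.0686 in⁴.
Centroid: ȳ = ΣA·y / ΣA = 3.4195 in.
Transfer each piece to the horizontal axis through the centroid using Ī + A·d² with d = y − 3.4195:
  bottom plate: d = -2.9695 in → contributes +41.583 in⁴
  web plate: d = 1.0805 in → contributes +27.657 in⁴
  top plate: d = 5.0305 in → contributes +42.583 in⁴
Total I = 111.82 in⁴.
Extreme fibre distance c = 5.3805 in; S = I/c = 20.783 in³.

S_x ≈ 20.8 in³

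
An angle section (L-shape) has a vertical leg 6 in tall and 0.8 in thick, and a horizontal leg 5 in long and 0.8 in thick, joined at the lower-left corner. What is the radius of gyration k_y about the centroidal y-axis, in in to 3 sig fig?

Decompose the section into non-overlapping parts with the origin at the bottom-left of its bounding rectangle.
Vertical leg: 0.8 × 6, A = 4.8 in², x = 0.4 in, Ī = 0.256 in⁴.
Horizontal leg (remainder): 4.2 × 0.8, A = 3.36 in², x = 2.9 in, Ī = 4.9392 in⁴.
Centroid: x̄ = ΣA·x / ΣA = 1.4294 in.
Transfer each piece to the centroidal y-axis using Ī + A·d² with d = x − 1.4294:
  vertical leg: d = -1.0294 in → contributes +5.3425 in⁴
  horizontal leg (remainder): d = 1.4706 in → contributes +12.206 in⁴
Total I = 17.548 in⁴.
Radius of gyration: k = √(I/A) = √(17.548 / 8.16) = 1.4665 in.

k_y ≈ 1.47 in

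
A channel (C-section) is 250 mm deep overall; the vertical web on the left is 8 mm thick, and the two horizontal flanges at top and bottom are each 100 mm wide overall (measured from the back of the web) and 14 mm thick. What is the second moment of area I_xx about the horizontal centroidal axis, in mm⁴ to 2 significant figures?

Split into non-overlapping primitives; take the origin at the lower-left of the bounding box.
Web: 8 × 250, A = 2 000 mm², y = 125 mm, Ī = 10 416 667 mm⁴.
Top flange (beyond web): 92 × 14, A = 1 288 mm², y = 243 mm, Ī = 21 037 mm⁴.
Bottom flange (beyond web): 92 × 14, A = 1 288 mm², y = 7 mm, Ī = 21 037 mm⁴.
By symmetry the centroid is at mid-height, ȳ = 125 mm.
Transfer each piece to the horizontal centroidal axis using Ī + A·d² with d = y − 125:
  web: d = 0 mm → contributes +10 416 667 mm⁴
  top flange (beyond web): d = 118 mm → contributes +17 955 149 mm⁴
  bottom flange (beyond web): d = -118 mm → contributes +17 955 149 mm⁴
Total I = 46 326 965 mm⁴.

I_xx ≈ 4.6 × 10⁷ mm⁴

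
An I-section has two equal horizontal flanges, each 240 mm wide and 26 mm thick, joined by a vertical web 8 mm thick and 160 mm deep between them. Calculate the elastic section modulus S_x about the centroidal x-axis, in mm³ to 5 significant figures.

Split into non-overlapping primitives; take the origin at the lower-left of the bounding box.
Bottom flange: 240 × 26, A = 6 240 mm², y = 13 mm, Ī = 351 520 mm⁴.
Web: 8 × 160, A = 1 280 mm², y = 106 mm, Ī = 2 730 667 mm⁴.
Top flange: 240 × 26, A = 6 240 mm², y = 199 mm, Ī = 351 520 mm⁴.
By symmetry the centroid is at mid-height, ȳ = 106 mm.
Transfer each piece to the centroidal x-axis using Ī + A·d² with d = y − 106:
  bottom flange: d = -93 mm → contributes +54 321 280 mm⁴
  web: d = 0 mm → contributes +2 730 667 mm⁴
  top flange: d = 93 mm → contributes +54 321 280 mm⁴
Total I = 111 373 227 mm⁴.
Extreme fibre distance c = 106 mm; S = I/c = 1 050 691 mm³.

S_x ≈ 1.0507 × 10⁶ mm³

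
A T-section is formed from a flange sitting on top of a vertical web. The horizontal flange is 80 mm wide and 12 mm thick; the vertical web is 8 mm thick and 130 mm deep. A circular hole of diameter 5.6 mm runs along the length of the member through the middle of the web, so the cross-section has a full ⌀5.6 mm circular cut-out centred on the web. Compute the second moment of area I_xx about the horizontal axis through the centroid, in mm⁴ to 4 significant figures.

Split into non-overlapping primitives; take the origin at the lower-left of the bounding box.
Flange: 80 × 12, A = 960 mm², y = 136 mm, Ī = 11 520 mm⁴.
Web: 8 × 130, A = 1 040 mm², y = 65 mm, Ī = 1 464 667 mm⁴.
Hole (subtracted): ⌀5.6, A = 24.6301 mm², y = 65 mm, Ī = 48.275 mm⁴.
Centroid: ȳ = ΣA·y / ΣA = 99.5049 mm.
Transfer each piece to the horizontal axis through the centroid using Ī + A·d² with d = y − 99.5049:
  flange: d = 36.4951 mm → contributes +1 290 135 mm⁴
  web: d = -34.5049 mm → contributes +2 702 880 mm⁴
  hole: d = -34.5049 mm → contributes −29372.6 mm⁴
Total I = 3 963 642 mm⁴.

I_xx ≈ 3.964 × 10⁶ mm⁴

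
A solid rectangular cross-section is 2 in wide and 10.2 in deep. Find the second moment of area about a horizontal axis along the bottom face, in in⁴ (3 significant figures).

The section: 2 × 10.2, A = 20.4 in², y = 5.1 in, Ī = 176.87 in⁴.
Transfer it to a horizontal axis along the bottom face using Ī + A·d² with d = y − 0:
  the section: d = 5.1 in → contributes +707.47 in⁴
Total I = 707.47 in⁴.

I_base ≈ 707 in⁴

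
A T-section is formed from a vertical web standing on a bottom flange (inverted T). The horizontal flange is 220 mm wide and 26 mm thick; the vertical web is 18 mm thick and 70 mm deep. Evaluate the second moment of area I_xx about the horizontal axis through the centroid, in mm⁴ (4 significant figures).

I_xx ≈ 3.216 × 10⁶ mm⁴

Break the section into simple shapes (no overlaps), measuring from the bottom-left corner of the bounding box.
Flange: 220 × 26, A = 5 720 mm², y = 13 mm, Ī = 322 227 mm⁴.
Web: 18 × 70, A = 1 260 mm², y = 61 mm, Ī = 514 500 mm⁴.
Centroid: ȳ = ΣA·y / ΣA = 21.6648 mm.
Transfer each piece to the horizontal axis through the centroid using Ī + A·d² with d = y − 21.6648:
  flange: d = -8.66476 mm → contributes +751 673 mm⁴
  web: d = 39.3352 mm → contributes +2 464 049 mm⁴
Total I = 3 215 722 mm⁴.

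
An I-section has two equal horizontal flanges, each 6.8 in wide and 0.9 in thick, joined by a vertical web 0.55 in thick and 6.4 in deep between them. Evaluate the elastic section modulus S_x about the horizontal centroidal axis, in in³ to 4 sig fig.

S_x ≈ 42.90 in³

Decompose the section into non-overlapping parts with the origin at the bottom-left of its bounding rectangle.
Bottom flange: 6.8 × 0.9, A = 6.12 in², y = 0.45 in, Ī = 0.4131 in⁴.
Web: 0.55 × 6.4, A = 3.52 in², y = 4.1 in, Ī = 12.0149 in⁴.
Top flange: 6.8 × 0.9, A = 6.12 in², y = 7.75 in, Ī = 0.4131 in⁴.
By symmetry the centroid is at mid-height, ȳ = 4.1 in.
Transfer each piece to the horizontal centroidal axis using Ī + A·d² with d = y − 4.1:
  bottom flange: d = -3.65 in → contributes +81.9468 in⁴
  web: d = 0 in → contributes +12.0149 in⁴
  top flange: d = 3.65 in → contributes +81.9468 in⁴
Total I = 175.909 in⁴.
Extreme fibre distance c = 4.1 in; S = I/c = 42.9045 in³.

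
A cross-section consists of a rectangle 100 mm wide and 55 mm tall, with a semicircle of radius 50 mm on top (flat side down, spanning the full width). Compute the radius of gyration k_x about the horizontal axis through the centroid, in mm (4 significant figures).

k_x ≈ 28.23 mm

Break the section into simple shapes (no overlaps), measuring from the bottom-left corner of the bounding box.
Rectangular body: 100 × 55, A = 5 500 mm², y = 27.5 mm, Ī = 1 386 458 mm⁴.
Semicircular cap: semicircle r = 50, A = 3926.99 mm², y = 76.2207 mm, Ī = 685 981 mm⁴.
Centroid: ȳ = ΣA·y / ΣA = 47.7955 mm.
Transfer each piece to the horizontal axis through the centroid using Ī + A·d² with d = y − 47.7955:
  rectangular body: d = -20.2955 mm → contributes +3 651 951 mm⁴
  semicircular cap: d = 28.4251 mm → contributes +3 858 947 mm⁴
Total I = 7 510 898 mm⁴.
Radius of gyration: k = √(I/A) = √(7 510 898 / 9426.99) = 28.2267 mm.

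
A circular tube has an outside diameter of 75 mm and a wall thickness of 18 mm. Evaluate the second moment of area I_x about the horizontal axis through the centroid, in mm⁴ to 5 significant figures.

I_x ≈ 1.4396 × 10⁶ mm⁴

Treat the section as a set of non-overlapping primitives; coordinates are from the bounding-box lower-left.
Outer circle: ⌀75, A = 4417.865 mm², y = 37.5 mm, Ī = 1 553 156 mm⁴.
Bore (subtracted): ⌀39, A = 1194.591 mm², y = 37.5 mm, Ī = 113560.8 mm⁴.
By symmetry the centroid is at mid-height, ȳ = 37.5 mm.
All pieces are centred on the horizontal axis through the centroid, so I = ΣĪ (holes subtracted) = 1 439 595 mm⁴.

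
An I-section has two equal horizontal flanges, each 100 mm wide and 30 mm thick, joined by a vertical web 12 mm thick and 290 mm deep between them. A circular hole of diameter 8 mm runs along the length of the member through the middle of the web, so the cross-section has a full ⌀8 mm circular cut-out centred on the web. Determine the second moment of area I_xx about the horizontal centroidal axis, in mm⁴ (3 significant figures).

Break the section into simple shapes (no overlaps), measuring from the bottom-left corner of the bounding box.
Bottom flange: 100 × 30, A = 3 000 mm², y = 15 mm, Ī = 225 000 mm⁴.
Web: 12 × 290, A = 3 480 mm², y = 175 mm, Ī = 24 389 000 mm⁴.
Top flange: 100 × 30, A = 3 000 mm², y = 335 mm, Ī = 225 000 mm⁴.
Hole (subtracted): ⌀8, A = 50.265 mm², y = 175 mm, Ī = 201.06 mm⁴.
By symmetry the centroid is at mid-height, ȳ = 175 mm.
Transfer each piece to the horizontal centroidal axis using Ī + A·d² with d = y − 175:
  bottom flange: d = -160 mm → contributes +77 025 000 mm⁴
  web: d = 0 mm → contributes +24 389 000 mm⁴
  top flange: d = 160 mm → contributes +77 025 000 mm⁴
  hole: d = 0 mm → contributes −201.06 mm⁴
Total I = 178 438 799 mm⁴.

I_xx ≈ 1.78 × 10⁸ mm⁴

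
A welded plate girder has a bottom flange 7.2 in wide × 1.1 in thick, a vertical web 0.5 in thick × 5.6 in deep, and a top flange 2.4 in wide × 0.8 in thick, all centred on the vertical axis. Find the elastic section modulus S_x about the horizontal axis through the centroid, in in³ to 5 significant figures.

Break the section into simple shapes (no overlaps), measuring from the bottom-left corner of the bounding box.
Bottom plate: 7.2 × 1.1, A = 7.92 in², y = 0.55 in, Ī = 0.7986 in⁴.
Web plate: 0.5 × 5.6, A = 2.8 in², y = 3.9 in, Ī = 7.317333 in⁴.
Top plate: 2.4 × 0.8, A = 1.92 in², y = 7.1 in, Ī = 0.1024 in⁴.
Centroid: ȳ = ΣA·y / ΣA = 2.287025 in.
Transfer each piece to the horizontal axis through the centroid using Ī + A·d² with d = y − 2.287025:
  bottom plate: d = -1.737025 in → contributes +24.69528 in⁴
  web plate: d = 1.612975 in → contributes +14.60206 in⁴
  top plate: d = 4.812975 in → contributes +44.57867 in⁴
Total I = 83.87601 in⁴.
Extreme fibre distance c = 5.212975 in; S = I/c = 16.08985 in³.

S_x ≈ 16.090 in³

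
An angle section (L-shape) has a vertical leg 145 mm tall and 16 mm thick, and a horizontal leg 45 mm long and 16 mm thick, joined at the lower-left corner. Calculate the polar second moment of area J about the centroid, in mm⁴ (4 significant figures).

J ≈ 5.961 × 10⁶ mm⁴

Split into non-overlapping primitives; take the origin at the lower-left of the bounding box.
Vertical leg: 16 × 145, A = 2 320 mm², y = 72.5 mm, Ī = 4 064 833 mm⁴.
Horizontal leg (remainder): 29 × 16, A = 464 mm², y = 8 mm, Ī = 9898.67 mm⁴.
Centroid: ȳ = ΣA·y / ΣA = 61.75 mm.
Transfer each piece to the centroidal x-axis using Ī + A·d² with d = y − 61.75:
  vertical leg: d = 10.75 mm → contributes +4 332 938 mm⁴
  horizontal leg (remainder): d = -53.75 mm → contributes +1 350 424 mm⁴
Total I = 5 683 362 mm⁴.
For the y-axis: x̄ = 11.75 mm.
Repeating about the centroidal y-axis gives I_y = 277 762 mm⁴.
Polar second moment: J = I_x + I_y = 5 961 124 mm⁴.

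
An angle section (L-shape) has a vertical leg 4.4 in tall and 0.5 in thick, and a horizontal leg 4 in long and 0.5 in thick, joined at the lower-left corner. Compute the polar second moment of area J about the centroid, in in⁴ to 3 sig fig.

Treat the section as a set of non-overlapping primitives; coordinates are from the bounding-box lower-left.
Vertical leg: 0.5 × 4.4, A = 2.2 in², y = 2.2 in, Ī = 3.5493 in⁴.
Horizontal leg (remainder): 3.5 × 0.5, A = 1.75 in², y = 0.25 in, Ī = 0.036458 in⁴.
Centroid: ȳ = ΣA·y / ΣA = 1.3361 in.
Transfer each piece to the centroidal x-axis using Ī + A·d² with d = y − 1.3361:
  vertical leg: d = 0.86392 in → contributes +5.1913 in⁴
  horizontal leg (remainder): d = -1.0861 in → contributes +2.1007 in⁴
Total I = 7.292 in⁴.
For the y-axis: x̄ = 1.1361 in.
Repeating about the centroidal y-axis gives I_y = 5.731 in⁴.
Polar second moment: J = I_x + I_y = 13.023 in⁴.

J ≈ 13.0 in⁴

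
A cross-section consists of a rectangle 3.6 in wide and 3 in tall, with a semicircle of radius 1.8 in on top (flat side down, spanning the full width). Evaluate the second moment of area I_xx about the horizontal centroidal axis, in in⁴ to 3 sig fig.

I_xx ≈ 27.0 in⁴

Decompose the section into non-overlapping parts with the origin at the bottom-left of its bounding rectangle.
Rectangular body: 3.6 × 3, A = 10.8 in², y = 1.5 in, Ī = 8.1 in⁴.
Semicircular cap: semicircle r = 1.8, A = 5.0894 in², y = 3.7639 in, Ī = 1.1522 in⁴.
Centroid: ȳ = ΣA·y / ΣA = 2.2251 in.
Transfer each piece to the horizontal centroidal axis using Ī + A·d² with d = y − 2.2251:
  rectangular body: d = -0.72514 in → contributes +13.779 in⁴
  semicircular cap: d = 1.5388 in → contributes +13.203 in⁴
Total I = 26.982 in⁴.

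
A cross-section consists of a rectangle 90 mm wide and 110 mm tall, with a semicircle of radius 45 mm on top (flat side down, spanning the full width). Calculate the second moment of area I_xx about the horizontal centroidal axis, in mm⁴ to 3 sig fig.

Treat the section as a set of non-overlapping primitives; coordinates are from the bounding-box lower-left.
Rectangular body: 90 × 110, A = 9 900 mm², y = 55 mm, Ī = 9 982 500 mm⁴.
Semicircular cap: semicircle r = 45, A = 3180.9 mm², y = 129.1 mm, Ī = 450 072 mm⁴.
Centroid: ȳ = ΣA·y / ΣA = 73.018 mm.
Transfer each piece to the horizontal centroidal axis using Ī + A·d² with d = y − 73.018:
  rectangular body: d = -18.018 mm → contributes +13 196 695 mm⁴
  semicircular cap: d = 56.08 mm → contributes +10 453 813 mm⁴
Total I = 23 650 508 mm⁴.

I_xx ≈ 2.37 × 10⁷ mm⁴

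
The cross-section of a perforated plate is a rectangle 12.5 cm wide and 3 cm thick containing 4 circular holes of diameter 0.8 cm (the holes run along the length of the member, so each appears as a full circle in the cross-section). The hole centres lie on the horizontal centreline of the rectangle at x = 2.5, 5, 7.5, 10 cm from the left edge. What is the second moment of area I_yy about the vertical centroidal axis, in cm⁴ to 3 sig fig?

I_yy ≈ 472 cm⁴

Treat the section as a set of non-overlapping primitives; coordinates are from the bounding-box lower-left.
Plate: 12.5 × 3, A = 37.5 cm², x = 6.25 cm, Ī = 488.28 cm⁴.
Hole 1 (subtracted): ⌀0.8, A = 0.50265 cm², x = 2.5 cm, Ī = 0.020106 cm⁴.
Hole 2 (subtracted): ⌀0.8, A = 0.50265 cm², x = 5 cm, Ī = 0.020106 cm⁴.
Hole 3 (subtracted): ⌀0.8, A = 0.50265 cm², x = 7.5 cm, Ī = 0.020106 cm⁴.
Hole 4 (subtracted): ⌀0.8, A = 0.50265 cm², x = 10 cm, Ī = 0.020106 cm⁴.
By symmetry the centroid is at mid-width, x̄ = 6.25 cm.
Transfer each piece to the vertical centroidal axis using Ī + A·d² with d = x − 6.25:
  plate: d = 0 cm → contributes +488.28 cm⁴
  hole 1: d = -3.75 cm → contributes −7.0887 cm⁴
  hole 2: d = -1.25 cm → contributes −0.8055 cm⁴
  hole 3: d = 1.25 cm → contributes −0.8055 cm⁴
  hole 4: d = 3.75 cm → contributes −7.0887 cm⁴
Total I = 472.49 cm⁴.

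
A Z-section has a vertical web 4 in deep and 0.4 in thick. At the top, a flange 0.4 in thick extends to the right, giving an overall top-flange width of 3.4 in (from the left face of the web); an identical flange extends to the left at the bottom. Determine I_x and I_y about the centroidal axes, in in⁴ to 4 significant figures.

I_x ≈ 9.941 in⁴, I_y ≈ 8.757 in⁴

Break the section into simple shapes (no overlaps), measuring from the bottom-left corner of the bounding box.
Web: 0.4 × 4, A = 1.6 in², y = 2 in, Ī = 2.13333 in⁴.
Top flange (beyond web): 3 × 0.4, A = 1.2 in², y = 3.8 in, Ī = 0.016 in⁴.
Bottom flange (beyond web): 3 × 0.4, A = 1.2 in², y = 0.2 in, Ī = 0.016 in⁴.
Centroid: ȳ = ΣA·y / ΣA = 2 in.
Transfer each piece to the centroidal x-axis using Ī + A·d² with d = y − 2:
  web: d = 0 in → contributes +2.13333 in⁴
  top flange (beyond web): d = 1.8 in → contributes +3.904 in⁴
  bottom flange (beyond web): d = -1.8 in → contributes +3.904 in⁴
Total I = 9.94133 in⁴.
For the y-axis: x̄ = 3.2 in.
Repeating about the centroidal y-axis gives I_y = 8.75733 in⁴.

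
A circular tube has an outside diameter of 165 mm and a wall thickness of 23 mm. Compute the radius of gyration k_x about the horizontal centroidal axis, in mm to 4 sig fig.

k_x ≈ 50.86 mm

Break the section into simple shapes (no overlaps), measuring from the bottom-left corner of the bounding box.
Outer circle: ⌀165, A = 21382.5 mm², y = 82.5 mm, Ī = 36 383 601 mm⁴.
Bore (subtracted): ⌀119, A = 11 122 mm², y = 82.5 mm, Ī = 9 843 686 mm⁴.
By symmetry the centroid is at mid-height, ȳ = 82.5 mm.
All pieces are centred on the horizontal centroidal axis, so I = ΣĪ (holes subtracted) = 26 539 915 mm⁴.
Radius of gyration: k = √(I/A) = √(26 539 915 / 10260.4) = 50.8589 mm.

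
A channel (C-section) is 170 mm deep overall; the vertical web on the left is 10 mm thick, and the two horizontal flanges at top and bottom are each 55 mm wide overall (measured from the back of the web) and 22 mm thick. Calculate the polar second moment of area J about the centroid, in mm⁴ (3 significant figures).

J ≈ 1.61 × 10⁷ mm⁴

Treat the section as a set of non-overlapping primitives; coordinates are from the bounding-box lower-left.
Web: 10 × 170, A = 1 700 mm², y = 85 mm, Ī = 4 094 167 mm⁴.
Top flange (beyond web): 45 × 22, A = 990 mm², y = 159 mm, Ī = 39 930 mm⁴.
Bottom flange (beyond web): 45 × 22, A = 990 mm², y = 11 mm, Ī = 39 930 mm⁴.
By symmetry the centroid is at mid-height, ȳ = 85 mm.
Transfer each piece to the centroidal x-axis using Ī + A·d² with d = y − 85:
  web: d = 0 mm → contributes +4 094 167 mm⁴
  top flange (beyond web): d = 74 mm → contributes +5 461 170 mm⁴
  bottom flange (beyond web): d = -74 mm → contributes +5 461 170 mm⁴
Total I = 15 016 507 mm⁴.
For the y-axis: x̄ = 19.796 mm.
Repeating about the centroidal y-axis gives I_y = 1 040 014 mm⁴.
Polar second moment: J = I_x + I_y = 16 056 520 mm⁴.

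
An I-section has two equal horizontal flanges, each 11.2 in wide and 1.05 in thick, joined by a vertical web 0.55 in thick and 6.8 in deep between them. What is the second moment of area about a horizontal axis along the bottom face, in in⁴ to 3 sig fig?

Break the section into simple shapes (no overlaps), measuring from the bottom-left corner of the bounding box.
Bottom flange: 11.2 × 1.05, A = 11.76 in², y = 0.525 in, Ī = 1.0805 in⁴.
Web: 0.55 × 6.8, A = 3.74 in², y = 4.45 in, Ī = 14.411 in⁴.
Top flange: 11.2 × 1.05, A = 11.76 in², y = 8.375 in, Ī = 1.0805 in⁴.
Transfer each piece to a horizontal axis along the bottom face using Ī + A·d² with d = y − 0:
  bottom flange: d = 0.525 in → contributes +4.3218 in⁴
  web: d = 4.45 in → contributes +88.473 in⁴
  top flange: d = 8.375 in → contributes +825.93 in⁴
Total I = 918.73 in⁴.

I_base ≈ 919 in⁴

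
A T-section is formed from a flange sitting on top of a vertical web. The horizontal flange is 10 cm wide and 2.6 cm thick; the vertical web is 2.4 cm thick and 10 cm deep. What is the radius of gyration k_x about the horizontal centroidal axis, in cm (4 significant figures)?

k_x ≈ 3.768 cm

Decompose the section into non-overlapping parts with the origin at the bottom-left of its bounding rectangle.
Flange: 10 × 2.6, A = 26 cm², y = 11.3 cm, Ī = 14.6467 cm⁴.
Web: 2.4 × 10, A = 24 cm², y = 5 cm, Ī = 200 cm⁴.
Centroid: ȳ = ΣA·y / ΣA = 8.276 cm.
Transfer each piece to the horizontal centroidal axis using Ī + A·d² with d = y − 8.276:
  flange: d = 3.024 cm → contributes +252.406 cm⁴
  web: d = -3.276 cm → contributes +457.572 cm⁴
Total I = 709.978 cm⁴.
Radius of gyration: k = √(I/A) = √(709.978 / 50) = 3.76823 cm.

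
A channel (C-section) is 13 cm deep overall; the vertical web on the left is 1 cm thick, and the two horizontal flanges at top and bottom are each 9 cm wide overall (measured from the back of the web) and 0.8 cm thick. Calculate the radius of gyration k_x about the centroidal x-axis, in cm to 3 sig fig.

Decompose the section into non-overlapping parts with the origin at the bottom-left of its bounding rectangle.
Web: 1 × 13, A = 13 cm², y = 6.5 cm, Ī = 183.08 cm⁴.
Top flange (beyond web): 8 × 0.8, A = 6.4 cm², y = 12.6 cm, Ī = 0.34133 cm⁴.
Bottom flange (beyond web): 8 × 0.8, A = 6.4 cm², y = 0.4 cm, Ī = 0.34133 cm⁴.
By symmetry the centroid is at mid-height, ȳ = 6.5 cm.
Transfer each piece to the centroidal x-axis using Ī + A·d² with d = y − 6.5:
  web: d = 0 cm → contributes +183.08 cm⁴
  top flange (beyond web): d = 6.1 cm → contributes +238.49 cm⁴
  bottom flange (beyond web): d = -6.1 cm → contributes +238.49 cm⁴
Total I = 660.05 cm⁴.
Radius of gyration: k = √(I/A) = √(660.05 / 25.8) = 5.058 cm.

k_x ≈ 5.06 cm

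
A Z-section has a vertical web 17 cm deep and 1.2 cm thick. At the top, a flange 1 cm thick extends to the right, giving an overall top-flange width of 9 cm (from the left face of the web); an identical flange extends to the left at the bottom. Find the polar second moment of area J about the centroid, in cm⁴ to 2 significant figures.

J ≈ 1900 cm⁴

Split into non-overlapping primitives; take the origin at the lower-left of the bounding box.
Web: 1.2 × 17, A = 20.4 cm², y = 8.5 cm, Ī = 491.3 cm⁴.
Top flange (beyond web): 7.8 × 1, A = 7.8 cm², y = 16.5 cm, Ī = 0.65 cm⁴.
Bottom flange (beyond web): 7.8 × 1, A = 7.8 cm², y = 0.5 cm, Ī = 0.65 cm⁴.
Centroid: ȳ = ΣA·y / ΣA = 8.5 cm.
Transfer each piece to the centroidal x-axis using Ī + A·d² with d = y − 8.5:
  web: d = 0 cm → contributes +491.3 cm⁴
  top flange (beyond web): d = 8 cm → contributes +499.9 cm⁴
  bottom flange (beyond web): d = -8 cm → contributes +499.9 cm⁴
Total I = 1 491 cm⁴.
For the y-axis: x̄ = 8.4 cm.
Repeating about the centroidal y-axis gives I_y = 397.4 cm⁴.
Polar second moment: J = I_x + I_y = 1 888 cm⁴.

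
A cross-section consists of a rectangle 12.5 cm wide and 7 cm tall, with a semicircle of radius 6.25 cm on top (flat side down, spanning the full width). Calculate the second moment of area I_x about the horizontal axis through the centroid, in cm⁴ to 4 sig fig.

Treat the section as a set of non-overlapping primitives; coordinates are from the bounding-box lower-left.
Rectangular body: 12.5 × 7, A = 87.5 cm², y = 3.5 cm, Ī = 357.292 cm⁴.
Semicircular cap: semicircle r = 6.25, A = 61.3592 cm², y = 9.65258 cm, Ī = 167.476 cm⁴.
Centroid: ȳ = ΣA·y / ΣA = 6.03607 cm.
Transfer each piece to the horizontal axis through the centroid using Ī + A·d² with d = y − 6.03607:
  rectangular body: d = -2.53607 cm → contributes +920.062 cm⁴
  semicircular cap: d = 3.61651 cm → contributes +970.002 cm⁴
Total I = 1890.06 cm⁴.

I_x ≈ 1890 cm⁴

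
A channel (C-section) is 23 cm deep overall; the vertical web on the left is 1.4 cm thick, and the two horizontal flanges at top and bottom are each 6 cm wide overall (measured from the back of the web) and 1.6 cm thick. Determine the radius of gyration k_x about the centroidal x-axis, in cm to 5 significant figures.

Split into non-overlapping primitives; take the origin at the lower-left of the bounding box.
Web: 1.4 × 23, A = 32.2 cm², y = 11.5 cm, Ī = 1419.483 cm⁴.
Top flange (beyond web): 4.6 × 1.6, A = 7.36 cm², y = 22.2 cm, Ī = 1.570133 cm⁴.
Bottom flange (beyond web): 4.6 × 1.6, A = 7.36 cm², y = 0.8 cm, Ī = 1.570133 cm⁴.
By symmetry the centroid is at mid-height, ȳ = 11.5 cm.
Transfer each piece to the centroidal x-axis using Ī + A·d² with d = y − 11.5:
  web: d = 0 cm → contributes +1419.483 cm⁴
  top flange (beyond web): d = 10.7 cm → contributes +844.2165 cm⁴
  bottom flange (beyond web): d = -10.7 cm → contributes +844.2165 cm⁴
Total I = 3107.916 cm⁴.
Radius of gyration: k = √(I/A) = √(3107.916 / 46.92) = 8.138712 cm.

k_x ≈ 8.1387 cm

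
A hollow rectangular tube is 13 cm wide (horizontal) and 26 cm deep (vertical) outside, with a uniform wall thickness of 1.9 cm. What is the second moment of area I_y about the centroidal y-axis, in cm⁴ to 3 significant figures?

Treat the section as a set of non-overlapping primitives; coordinates are from the bounding-box lower-left.
Outer rectangle: 13 × 26, A = 338 cm², x = 6.5 cm, Ī = 4760.2 cm⁴.
Inner void (subtracted): 9.2 × 22.2, A = 204.24 cm², x = 6.5 cm, Ī = 1440.6 cm⁴.
By symmetry the centroid is at mid-width, x̄ = 6.5 cm.
All pieces are centred on the centroidal y-axis, so I = ΣĪ (holes subtracted) = 3319.6 cm⁴.

I_y ≈ 3320 cm⁴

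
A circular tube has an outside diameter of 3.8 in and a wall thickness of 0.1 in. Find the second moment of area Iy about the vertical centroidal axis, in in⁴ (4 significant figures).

Break the section into simple shapes (no overlaps), measuring from the bottom-left corner of the bounding box.
Outer circle: ⌀3.8, A = 11.3411 in², x = 1.9 in, Ī = 10.2354 in⁴.
Bore (subtracted): ⌀3.6, A = 10.1788 in², x = 1.9 in, Ī = 8.2448 in⁴.
By symmetry the centroid is at mid-width, x̄ = 1.9 in.
All pieces are centred on the vertical centroidal axis, so I = ΣĪ (holes subtracted) = 1.99059 in⁴.

Iy ≈ 1.991 in⁴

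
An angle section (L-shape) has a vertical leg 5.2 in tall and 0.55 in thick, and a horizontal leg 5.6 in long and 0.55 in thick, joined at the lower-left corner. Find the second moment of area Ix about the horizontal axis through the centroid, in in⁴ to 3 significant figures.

Break the section into simple shapes (no overlaps), measuring from the bottom-left corner of the bounding box.
Vertical leg: 0.55 × 5.2, A = 2.86 in², y = 2.6 in, Ī = 6.4445 in⁴.
Horizontal leg (remainder): 5.05 × 0.55, A = 2.7775 in², y = 0.275 in, Ī = 0.070016 in⁴.
Centroid: ȳ = ΣA·y / ΣA = 1.4545 in.
Transfer each piece to the horizontal axis through the centroid using Ī + A·d² with d = y − 1.4545:
  vertical leg: d = 1.1455 in → contributes +10.197 in⁴
  horizontal leg (remainder): d = -1.1795 in → contributes +3.9342 in⁴
Total I = 14.131 in⁴.

Ix ≈ 14.1 in⁴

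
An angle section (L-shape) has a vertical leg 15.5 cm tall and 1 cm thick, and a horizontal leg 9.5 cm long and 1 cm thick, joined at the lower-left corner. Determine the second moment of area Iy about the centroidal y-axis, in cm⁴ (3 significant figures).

Treat the section as a set of non-overlapping primitives; coordinates are from the bounding-box lower-left.
Vertical leg: 1 × 15.5, A = 15.5 cm², x = 0.5 cm, Ī = 1.2917 cm⁴.
Horizontal leg (remainder): 8.5 × 1, A = 8.5 cm², x = 5.25 cm, Ī = 51.177 cm⁴.
Centroid: x̄ = ΣA·x / ΣA = 2.1823 cm.
Transfer each piece to the centroidal y-axis using Ī + A·d² with d = x − 2.1823:
  vertical leg: d = -1.6823 cm → contributes +45.158 cm⁴
  horizontal leg (remainder): d = 3.0677 cm → contributes +131.17 cm⁴
Total I = 176.33 cm⁴.

Iy ≈ 176 cm⁴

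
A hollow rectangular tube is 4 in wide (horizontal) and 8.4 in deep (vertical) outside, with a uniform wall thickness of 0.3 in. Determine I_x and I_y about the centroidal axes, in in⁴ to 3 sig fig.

Break the section into simple shapes (no overlaps), measuring from the bottom-left corner of the bounding box.
Outer rectangle: 4 × 8.4, A = 33.6 in², y = 4.2 in, Ī = 197.57 in⁴.
Inner void (subtracted): 3.4 × 7.8, A = 26.52 in², y = 4.2 in, Ī = 134.46 in⁴.
By symmetry the centroid is at mid-height, ȳ = 4.2 in.
All pieces are centred on the centroidal x-axis, so I = ΣĪ (holes subtracted) = 63.112 in⁴.
Repeating about the centroidal y-axis gives I_y = 19.252 in⁴.

I_x ≈ 63.1 in⁴, I_y ≈ 19.3 in⁴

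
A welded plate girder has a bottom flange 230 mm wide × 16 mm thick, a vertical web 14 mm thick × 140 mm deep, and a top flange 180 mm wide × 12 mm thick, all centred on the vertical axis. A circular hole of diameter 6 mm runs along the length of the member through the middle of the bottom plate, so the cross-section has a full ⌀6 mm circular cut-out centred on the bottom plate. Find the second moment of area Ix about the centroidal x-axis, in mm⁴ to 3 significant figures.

Break the section into simple shapes (no overlaps), measuring from the bottom-left corner of the bounding box.
Bottom plate: 230 × 16, A = 3 680 mm², y = 8 mm, Ī = 78 507 mm⁴.
Web plate: 14 × 140, A = 1 960 mm², y = 86 mm, Ī = 3 201 333 mm⁴.
Top plate: 180 × 12, A = 2 160 mm², y = 162 mm, Ī = 25 920 mm⁴.
Hole (subtracted): ⌀6, A = 28.274 mm², y = 8 mm, Ī = 63.617 mm⁴.
Centroid: ȳ = ΣA·y / ΣA = 70.473 mm.
Transfer each piece to the centroidal x-axis using Ī + A·d² with d = y − 70.473:
  bottom plate: d = -62.473 mm → contributes +14 440 911 mm⁴
  web plate: d = 15.527 mm → contributes +3 673 889 mm⁴
  top plate: d = 91.527 mm → contributes +18 120 808 mm⁴
  hole: d = -62.473 mm → contributes −110 413 mm⁴
Total I = 36 125 194 mm⁴.

Ix ≈ 3.61 × 10⁷ mm⁴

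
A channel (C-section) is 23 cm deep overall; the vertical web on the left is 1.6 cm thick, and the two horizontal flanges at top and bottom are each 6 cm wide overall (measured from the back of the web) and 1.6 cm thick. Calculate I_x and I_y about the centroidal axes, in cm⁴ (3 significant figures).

Treat the section as a set of non-overlapping primitives; coordinates are from the bounding-box lower-left.
Web: 1.6 × 23, A = 36.8 cm², y = 11.5 cm, Ī = 1622.3 cm⁴.
Top flange (beyond web): 4.4 × 1.6, A = 7.04 cm², y = 22.2 cm, Ī = 1.5019 cm⁴.
Bottom flange (beyond web): 4.4 × 1.6, A = 7.04 cm², y = 0.8 cm, Ī = 1.5019 cm⁴.
By symmetry the centroid is at mid-height, ȳ = 11.5 cm.
Transfer each piece to the centroidal x-axis using Ī + A·d² with d = y − 11.5:
  web: d = 0 cm → contributes +1622.3 cm⁴
  top flange (beyond web): d = 10.7 cm → contributes +807.51 cm⁴
  bottom flange (beyond web): d = -10.7 cm → contributes +807.51 cm⁴
Total I = 3237.3 cm⁴.
For the y-axis: x̄ = 1.6302 cm.
Repeating about the centroidal y-axis gives I_y = 122.22 cm⁴.

I_x ≈ 3240 cm⁴, I_y ≈ 122 cm⁴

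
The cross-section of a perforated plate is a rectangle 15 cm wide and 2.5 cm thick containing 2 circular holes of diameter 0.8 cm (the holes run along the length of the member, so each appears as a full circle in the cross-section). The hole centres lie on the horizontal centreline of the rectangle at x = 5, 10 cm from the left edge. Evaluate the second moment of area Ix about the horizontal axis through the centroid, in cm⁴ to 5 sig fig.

Ix ≈ 19.491 cm⁴

Treat the section as a set of non-overlapping primitives; coordinates are from the bounding-box lower-left.
Plate: 15 × 2.5, A = 37.5 cm², y = 1.25 cm, Ī = 19.53125 cm⁴.
Hole 1 (subtracted): ⌀0.8, A = 0.5026548 cm², y = 1.25 cm, Ī = 0.02010619 cm⁴.
Hole 2 (subtracted): ⌀0.8, A = 0.5026548 cm², y = 1.25 cm, Ī = 0.02010619 cm⁴.
By symmetry the centroid is at mid-height, ȳ = 1.25 cm.
All pieces are centred on the horizontal axis through the centroid, so I = ΣĪ (holes subtracted) = 19.49104 cm⁴.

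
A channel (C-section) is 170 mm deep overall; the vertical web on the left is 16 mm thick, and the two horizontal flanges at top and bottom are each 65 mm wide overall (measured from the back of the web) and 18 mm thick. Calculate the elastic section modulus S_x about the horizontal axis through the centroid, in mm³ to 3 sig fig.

S_x ≈ 1.97 × 10⁵ mm³

Break the section into simple shapes (no overlaps), measuring from the bottom-left corner of the bounding box.
Web: 16 × 170, A = 2 720 mm², y = 85 mm, Ī = 6 550 667 mm⁴.
Top flange (beyond web): 49 × 18, A = 882 mm², y = 161 mm, Ī = 23 814 mm⁴.
Bottom flange (beyond web): 49 × 18, A = 882 mm², y = 9 mm, Ī = 23 814 mm⁴.
By symmetry the centroid is at mid-height, ȳ = 85 mm.
Transfer each piece to the horizontal axis through the centroid using Ī + A·d² with d = y − 85:
  web: d = 0 mm → contributes +6 550 667 mm⁴
  top flange (beyond web): d = 76 mm → contributes +5 118 246 mm⁴
  bottom flange (beyond web): d = -76 mm → contributes +5 118 246 mm⁴
Total I = 16 787 159 mm⁴.
Extreme fibre distance c = 85 mm; S = I/c = 197 496 mm³.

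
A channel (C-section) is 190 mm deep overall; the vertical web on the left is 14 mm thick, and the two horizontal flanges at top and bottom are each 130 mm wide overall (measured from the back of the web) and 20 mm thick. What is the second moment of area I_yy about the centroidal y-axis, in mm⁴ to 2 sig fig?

I_yy ≈ 1.2 × 10⁷ mm⁴

Treat the section as a set of non-overlapping primitives; coordinates are from the bounding-box lower-left.
Web: 14 × 190, A = 2 660 mm², x = 7 mm, Ī = 43 447 mm⁴.
Top flange (beyond web): 116 × 20, A = 2 320 mm², x = 72 mm, Ī = 2 601 493 mm⁴.
Bottom flange (beyond web): 116 × 20, A = 2 320 mm², x = 72 mm, Ī = 2 601 493 mm⁴.
Centroid: x̄ = ΣA·x / ΣA = 48.32 mm.
Transfer each piece to the centroidal y-axis using Ī + A·d² with d = x − 48.32:
  web: d = -41.32 mm → contributes +4 583 893 mm⁴
  top flange (beyond web): d = 23.68 mm → contributes +3 902 958 mm⁴
  bottom flange (beyond web): d = 23.68 mm → contributes +3 902 958 mm⁴
Total I = 12 389 809 mm⁴.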